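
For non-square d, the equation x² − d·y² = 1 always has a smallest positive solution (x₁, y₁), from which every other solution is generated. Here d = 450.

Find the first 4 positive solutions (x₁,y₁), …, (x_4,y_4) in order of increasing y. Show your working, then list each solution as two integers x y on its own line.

√450 = [21; 4,1,2,4,2,1,4,42, …], period ℓ=8 (even) → k=7
i=0: a=21 ⇒ p=21, q=1
i=1: a=4 ⇒ p=85, q=4
i=2: a=1 ⇒ p=106, q=5
i=3: a=2 ⇒ p=297, q=14
i=4: a=4 ⇒ p=1294, q=61
i=5: a=2 ⇒ p=2885, q=136
i=6: a=1 ⇒ p=4179, q=197
i=7: a=4 ⇒ p=19601, q=924
fundamental: x₁=19601, y₁=924  (since 384199201 − 450·853776 = 1)
(x_2, y_2) = (19601·19601 + 450·924·924, 19601·924 + 924·19601) = (768398401, 36222648)
(x_3, y_3) = (19601·768398401 + 450·924·36222648, 19601·36222648 + 924·768398401) = (30122754096401, 1420000245972)
(x_4, y_4) = (19601·30122754096401 + 450·924·1420000245972, 19601·1420000245972 + 924·30122754096401) = (1180872205318713601, 55666849606371696)

19601 924
768398401 36222648
30122754096401 1420000245972
1180872205318713601 55666849606371696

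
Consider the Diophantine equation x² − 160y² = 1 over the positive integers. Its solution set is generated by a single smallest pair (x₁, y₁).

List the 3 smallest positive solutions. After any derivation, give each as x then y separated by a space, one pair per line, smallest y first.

d=160: √d = [12; 1,1,1,5,1,1,1,24] (ℓ=8, even), read p_7/q_7
a_0=12:  p_0=12·1+0=12,  q_0=12·0+1=1
a_1=1:  p_1=1·12+1=13,  q_1=1·1+0=1
…
a_3=1:  p_3=1·25+13=38,  q_3=1·2+1=3
a_4=5:  p_4=5·38+25=215,  q_4=5·3+2=17
…
a_6=1:  p_6=1·253+215=468,  q_6=1·20+17=37
a_7=1:  p_7=1·468+253=721,  q_7=1·37+20=57
(x₁, y₁) = (721, 57);  721² − 160·57² = 1 ✓
(721+57√160)^2 = 1039681 + 82194√160
(721+57√160)^3 = 1499219281 + 118523691√160

721 57
1039681 82194
1499219281 118523691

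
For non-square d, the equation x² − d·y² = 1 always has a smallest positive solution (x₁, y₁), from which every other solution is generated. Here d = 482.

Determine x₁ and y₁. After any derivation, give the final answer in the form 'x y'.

483 22

d=482: √d = [21; 1,20,1,42] (ℓ=4, even), read p_3/q_3
step 0: (21, 1)  from 21·(1,0) + (0,1)
…
step 2: (461, 21)  from 20·(22,1) + (21,1)
step 3: (483, 22)  from 1·(461,21) + (22,1)
(x₁, y₁) = (483, 22);  483² − 482·22² = 1 ✓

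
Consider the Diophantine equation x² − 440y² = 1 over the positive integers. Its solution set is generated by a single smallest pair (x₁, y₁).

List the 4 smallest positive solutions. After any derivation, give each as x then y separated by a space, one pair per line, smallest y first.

√440 = [20; 1,40, …], period ℓ=2 (even) → k=1
step 0: (20, 1)  from 20·(1,0) + (0,1)
step 1: (21, 1)  from 1·(20,1) + (1,0)
→ (21, 1).  Check: 21²=441, 440·1²=440, difference 1.
(21+1√440)^2 = 881 + 42√440
(21+1√440)^3 = 36981 + 1763√440
(21+1√440)^4 = 1552321 + 74004√440

21 1
881 42
36981 1763
1552321 74004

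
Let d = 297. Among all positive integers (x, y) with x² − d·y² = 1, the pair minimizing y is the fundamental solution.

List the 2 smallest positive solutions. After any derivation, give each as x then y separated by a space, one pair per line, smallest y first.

d=297: √d = [17; 4,3,1,1,2,1,1,3,4,34] (ℓ=10, even), read p_9/q_9
i=0: a=17 ⇒ p=17, q=1
i=1: a=4 ⇒ p=69, q=4
i=2: a=3 ⇒ p=224, q=13
i=3: a=1 ⇒ p=293, q=17
i=4: a=1 ⇒ p=517, q=30
i=5: a=2 ⇒ p=1327, q=77
i=6: a=1 ⇒ p=1844, q=107
i=7: a=1 ⇒ p=3171, q=184
i=8: a=3 ⇒ p=11357, q=659
i=9: a=4 ⇒ p=48599, q=2820
(x₁, y₁) = (48599, 2820);  48599² − 297·2820² = 1 ✓
(48599+2820√297)^2 = 4723725601 + 274098360√297

48599 2820
4723725601 274098360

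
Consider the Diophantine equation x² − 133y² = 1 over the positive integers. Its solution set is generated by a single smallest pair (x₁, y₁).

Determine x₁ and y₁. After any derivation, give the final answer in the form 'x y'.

[11; 1,1,7,5,1,…,1,1,22] for √133; ℓ=16 ⇒ convergent index 15
k=0  a_k=11  p_k/q_k = 11/1
k=1  a_k=1  p_k/q_k = 12/1
k=2  a_k=1  p_k/q_k = 23/2
…
k=4  a_k=5  p_k/q_k = 888/77
…
k=6  a_k=1  p_k/q_k = 1949/169
…
k=9  a_k=1  p_k/q_k = 10979/952
k=10  a_k=1  p_k/q_k = 18948/1643
k=11  a_k=1  p_k/q_k = 29927/2595
k=12  a_k=5  p_k/q_k = 168583/14618
…
k=14  a_k=1  p_k/q_k = 1378591/119539
k=15  a_k=1  p_k/q_k = 2588599/224460
→ (2588599, 224460).  Check: 2588599²=6700844782801, 133·224460²=6700844782800, difference 1.

2588599 224460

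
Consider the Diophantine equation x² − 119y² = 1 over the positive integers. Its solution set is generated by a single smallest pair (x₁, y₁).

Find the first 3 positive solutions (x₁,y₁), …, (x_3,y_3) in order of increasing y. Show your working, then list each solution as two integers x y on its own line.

120 11
28799 2640
6911640 633589

√119 = [10; 1,9,1,20, …], period ℓ=4 (even) → k=3
a_0=10:  p_0=10·1+0=10,  q_0=10·0+1=1
a_1=1:  p_1=1·10+1=11,  q_1=1·1+0=1
a_2=9:  p_2=9·11+10=109,  q_2=9·1+1=10
a_3=1:  p_3=1·109+11=120,  q_3=1·10+1=11
(x₁, y₁) = (120, 11);  120² − 119·11² = 1 ✓
(x_2, y_2) = (120·120 + 119·11·11, 120·11 + 11·120) = (28799, 2640)
(x_3, y_3) = (120·28799 + 119·11·2640, 120·2640 + 11·28799) = (6911640, 633589)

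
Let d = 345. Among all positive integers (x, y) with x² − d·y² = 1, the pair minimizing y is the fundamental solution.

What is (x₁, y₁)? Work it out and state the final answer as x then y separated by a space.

d=345: √d = [18; 1,1,2,1,6,1,2,1,1,36] (ℓ=10, even), read p_9/q_9
i=0: a=18 ⇒ p=18, q=1
…
i=2: a=1 ⇒ p=37, q=2
i=3: a=2 ⇒ p=93, q=5
…
i=6: a=1 ⇒ p=1003, q=54
…
i=8: a=1 ⇒ p=3882, q=209
i=9: a=1 ⇒ p=6761, q=364
→ (6761, 364).  Check: 6761²=45711121, 345·364²=45711120, difference 1.

6761 364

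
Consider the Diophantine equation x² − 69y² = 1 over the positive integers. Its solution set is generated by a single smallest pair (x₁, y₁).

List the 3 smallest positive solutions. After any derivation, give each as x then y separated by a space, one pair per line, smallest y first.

7775 936
120901249 14554800
1880014414175 226327139064

√69 = [8; 3,3,1,4,1,3,3,16, …], period ℓ=8 (even) → k=7
i=0: a=8 ⇒ p=8, q=1
i=1: a=3 ⇒ p=25, q=3
…
i=6: a=3 ⇒ p=2384, q=287
i=7: a=3 ⇒ p=7775, q=936
fundamental: x₁=7775, y₁=936  (since 60450625 − 69·876096 = 1)
k=2:  x_2 = 7775·7775+69·936·936 = 120901249,  y_2 = 7775·936+936·7775 = 14554800
k=3:  x_3 = 7775·120901249+69·936·14554800 = 1880014414175,  y_3 = 7775·14554800+936·120901249 = 226327139064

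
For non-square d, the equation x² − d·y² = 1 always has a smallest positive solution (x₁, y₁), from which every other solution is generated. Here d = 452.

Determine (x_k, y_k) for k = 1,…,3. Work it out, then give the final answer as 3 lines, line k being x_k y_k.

1204353 56648
2900932297217 136448377488
6987493029899166849 328664025545553880

d=452: √d = [21; 3,1,5,3,10,3,5,1,3,42] (ℓ=10, even), read p_9/q_9
i=0: a=21 ⇒ p=21, q=1
…
i=2: a=1 ⇒ p=85, q=4
i=3: a=5 ⇒ p=489, q=23
i=4: a=3 ⇒ p=1552, q=73
i=5: a=10 ⇒ p=16009, q=753
…
i=8: a=1 ⇒ p=313483, q=14745
i=9: a=3 ⇒ p=1204353, q=56648
→ (1204353, 56648).  Check: 1204353²=1450466148609, 452·56648²=1450466148608, difference 1.
n=2: (1204353,56648)∘(1204353,56648) = (1204353·1204353+452·56648·56648, 1204353·56648+56648·1204353) = (2900932297217,136448377488)
n=3: (2900932297217,136448377488)∘(1204353,56648) = (1204353·2900932297217+452·56648·136448377488, 1204353·136448377488+56648·2900932297217) = (6987493029899166849,328664025545553880)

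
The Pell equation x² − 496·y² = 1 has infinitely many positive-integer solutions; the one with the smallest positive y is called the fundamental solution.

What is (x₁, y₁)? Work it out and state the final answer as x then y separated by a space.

4620799 207480

√496 → a₀=22, period (3,1,2,4,1,…,1,3,44); ℓ=16 even so k=15
step 0: (22, 1)  from 22·(1,0) + (0,1)
…
step 2: (89, 4)  from 1·(67,3) + (22,1)
step 3: (245, 11)  from 2·(89,4) + (67,3)
step 4: (1069, 48)  from 4·(245,11) + (89,4)
…
step 6: (2383, 107)  from 1·(1314,59) + (1069,48)
step 7: (6080, 273)  from 2·(2383,107) + (1314,59)
step 8: (14543, 653)  from 2·(6080,273) + (2383,107)
…
step 11: (84875, 3811)  from 1·(49709,2232) + (35166,1579)
…
step 14: (1252502, 56239)  from 1·(863293,38763) + (389209,17476)
step 15: (4620799, 207480)  from 3·(1252502,56239) + (863293,38763)
fundamental: x₁=4620799, y₁=207480  (since 21351783398401 − 496·43047950400 = 1)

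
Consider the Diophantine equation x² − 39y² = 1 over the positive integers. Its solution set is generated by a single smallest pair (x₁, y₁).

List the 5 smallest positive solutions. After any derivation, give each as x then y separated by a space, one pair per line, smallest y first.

25 4
1249 200
62425 9996
3120001 499600
155937625 24970004

d=39: √d = [6; 4,12] (ℓ=2, even), read p_1/q_1
step 0: (6, 1)  from 6·(1,0) + (0,1)
step 1: (25, 4)  from 4·(6,1) + (1,0)
(x₁, y₁) = (25, 4);  25² − 39·4² = 1 ✓
(25+4√39)^2 = 1249 + 200√39
(25+4√39)^3 = 62425 + 9996√39
(25+4√39)^4 = 3120001 + 499600√39
(25+4√39)^5 = 155937625 + 24970004√39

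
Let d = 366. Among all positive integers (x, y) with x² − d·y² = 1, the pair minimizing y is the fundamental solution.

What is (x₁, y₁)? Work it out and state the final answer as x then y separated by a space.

907925 47458

√366 = [19; 7,1,1,1,2,12,2,1,1,1,7,38, …], period ℓ=12 (even) → k=11
i=0: a=19 ⇒ p=19, q=1
i=1: a=7 ⇒ p=134, q=7
i=2: a=1 ⇒ p=153, q=8
i=3: a=1 ⇒ p=287, q=15
i=4: a=1 ⇒ p=440, q=23
i=5: a=2 ⇒ p=1167, q=61
…
i=8: a=1 ⇒ p=44499, q=2326
i=9: a=1 ⇒ p=74554, q=3897
i=10: a=1 ⇒ p=119053, q=6223
i=11: a=7 ⇒ p=907925, q=47458
(x₁, y₁) = (907925, 47458);  907925² − 366·47458² = 1 ✓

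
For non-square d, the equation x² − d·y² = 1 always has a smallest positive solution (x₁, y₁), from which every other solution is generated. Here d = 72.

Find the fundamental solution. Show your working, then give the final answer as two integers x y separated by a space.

[8; 2,16] for √72; ℓ=2 ⇒ convergent index 1
step 0: (8, 1)  from 8·(1,0) + (0,1)
step 1: (17, 2)  from 2·(8,1) + (1,0)
→ (17, 2).  Check: 17²=289, 72·2²=288, difference 1.

17 2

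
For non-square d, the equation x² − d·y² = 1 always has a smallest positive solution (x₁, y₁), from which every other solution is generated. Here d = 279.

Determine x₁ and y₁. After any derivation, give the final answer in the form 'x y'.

1520 91

[16; 1,2,2,1,2,2,1,32] for √279; ℓ=8 ⇒ convergent index 7
a_0=16:  p_0=16·1+0=16,  q_0=16·0+1=1
a_1=1:  p_1=1·16+1=17,  q_1=1·1+0=1
a_2=2:  p_2=2·17+16=50,  q_2=2·1+1=3
…
a_4=1:  p_4=1·117+50=167,  q_4=1·7+3=10
…
a_6=2:  p_6=2·451+167=1069,  q_6=2·27+10=64
a_7=1:  p_7=1·1069+451=1520,  q_7=1·64+27=91
(x₁, y₁) = (1520, 91);  1520² − 279·91² = 1 ✓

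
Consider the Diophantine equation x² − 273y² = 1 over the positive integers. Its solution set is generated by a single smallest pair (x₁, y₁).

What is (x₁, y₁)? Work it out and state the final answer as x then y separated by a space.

[16; 1,1,10,1,1,32] for √273; ℓ=6 ⇒ convergent index 5
i=0: a=16 ⇒ p=16, q=1
i=1: a=1 ⇒ p=17, q=1
…
i=4: a=1 ⇒ p=380, q=23
i=5: a=1 ⇒ p=727, q=44
→ (727, 44).  Check: 727²=528529, 273·44²=528528, difference 1.

727 44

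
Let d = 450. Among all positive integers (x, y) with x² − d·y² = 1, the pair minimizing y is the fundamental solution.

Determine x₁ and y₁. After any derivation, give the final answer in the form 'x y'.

[21; 4,1,2,4,2,1,4,42] for √450; ℓ=8 ⇒ convergent index 7
step 0: (21, 1)  from 21·(1,0) + (0,1)
step 1: (85, 4)  from 4·(21,1) + (1,0)
step 2: (106, 5)  from 1·(85,4) + (21,1)
…
step 5: (2885, 136)  from 2·(1294,61) + (297,14)
step 6: (4179, 197)  from 1·(2885,136) + (1294,61)
step 7: (19601, 924)  from 4·(4179,197) + (2885,136)
(x₁, y₁) = (19601, 924);  19601² − 450·924² = 1 ✓

19601 924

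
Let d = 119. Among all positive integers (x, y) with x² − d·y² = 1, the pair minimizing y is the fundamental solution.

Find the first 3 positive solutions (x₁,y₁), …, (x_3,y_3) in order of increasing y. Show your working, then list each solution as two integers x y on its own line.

120 11
28799 2640
6911640 633589

√119 = [10; 1,9,1,20, …], period ℓ=4 (even) → k=3
a_0=10:  p_0=10·1+0=10,  q_0=10·0+1=1
…
a_2=9:  p_2=9·11+10=109,  q_2=9·1+1=10
a_3=1:  p_3=1·109+11=120,  q_3=1·10+1=11
(x₁, y₁) = (120, 11);  120² − 119·11² = 1 ✓
n=2: (120,11)∘(120,11) = (120·120+119·11·11, 120·11+11·120) = (28799,2640)
n=3: (28799,2640)∘(120,11) = (120·28799+119·11·2640, 120·2640+11·28799) = (6911640,633589)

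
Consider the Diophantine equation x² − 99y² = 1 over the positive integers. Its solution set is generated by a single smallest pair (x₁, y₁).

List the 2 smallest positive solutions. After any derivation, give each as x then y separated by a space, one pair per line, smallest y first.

√99 = [9; 1,18, …], period ℓ=2 (even) → k=1
a_0=9:  p_0=9·1+0=9,  q_0=9·0+1=1
a_1=1:  p_1=1·9+1=10,  q_1=1·1+0=1
→ (10, 1).  Check: 10²=100, 99·1²=99, difference 1.
(10+1√99)^2 = 199 + 20√99

10 1
199 20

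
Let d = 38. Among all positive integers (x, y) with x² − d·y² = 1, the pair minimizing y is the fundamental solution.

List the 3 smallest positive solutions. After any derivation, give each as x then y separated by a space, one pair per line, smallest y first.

37 6
2737 444
202501 32850

[6; 6,12] for √38; ℓ=2 ⇒ convergent index 1
k=0  a_k=6  p_k/q_k = 6/1
k=1  a_k=6  p_k/q_k = 37/6
(x₁, y₁) = (37, 6);  37² − 38·6² = 1 ✓
(x_2, y_2) = (37·37 + 38·6·6, 37·6 + 6·37) = (2737, 444)
(x_3, y_3) = (37·2737 + 38·6·444, 37·444 + 6·2737) = (202501, 32850)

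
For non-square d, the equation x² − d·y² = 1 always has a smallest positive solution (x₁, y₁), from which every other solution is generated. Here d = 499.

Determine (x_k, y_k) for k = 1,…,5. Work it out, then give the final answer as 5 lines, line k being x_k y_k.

√499 = [22; 2,1,21,1,2,44, …], period ℓ=6 (even) → k=5
k=0  a_k=22  p_k/q_k = 22/1
k=1  a_k=2  p_k/q_k = 45/2
k=2  a_k=1  p_k/q_k = 67/3
k=3  a_k=21  p_k/q_k = 1452/65
k=4  a_k=1  p_k/q_k = 1519/68
k=5  a_k=2  p_k/q_k = 4490/201
(x₁, y₁) = (4490, 201);  4490² − 499·201² = 1 ✓
(4490+201√499)^2 = 40320199 + 1804980√499
(4490+201√499)^3 = 362075382530 + 16208720199√499
(4490+201√499)^4 = 3251436894799201 + 145554305582040√499
(4490+201√499)^5 = 29197902953221442450 + 1307077647917999001√499

4490 201
40320199 1804980
362075382530 16208720199
3251436894799201 145554305582040
29197902953221442450 1307077647917999001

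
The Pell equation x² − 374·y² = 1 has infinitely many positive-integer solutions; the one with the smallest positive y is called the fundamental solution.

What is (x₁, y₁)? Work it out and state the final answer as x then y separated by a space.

d=374: √d = [19; 2,1,18,1,2,38] (ℓ=6, even), read p_5/q_5
i=0: a=19 ⇒ p=19, q=1
…
i=2: a=1 ⇒ p=58, q=3
…
i=4: a=1 ⇒ p=1141, q=59
i=5: a=2 ⇒ p=3365, q=174
fundamental: x₁=3365, y₁=174  (since 11323225 − 374·30276 = 1)

3365 174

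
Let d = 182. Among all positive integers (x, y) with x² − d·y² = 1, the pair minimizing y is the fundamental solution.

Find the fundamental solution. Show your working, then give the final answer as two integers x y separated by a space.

27 2

d=182: √d = [13; 2,26] (ℓ=2, even), read p_1/q_1
k=0  a_k=13  p_k/q_k = 13/1
k=1  a_k=2  p_k/q_k = 27/2
fundamental: x₁=27, y₁=2  (since 729 − 182·4 = 1)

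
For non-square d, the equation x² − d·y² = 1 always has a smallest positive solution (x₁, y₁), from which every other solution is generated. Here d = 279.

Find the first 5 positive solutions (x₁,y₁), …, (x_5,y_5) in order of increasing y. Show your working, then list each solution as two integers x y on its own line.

√279 = [16; 1,2,2,1,2,2,1,32, …], period ℓ=8 (even) → k=7
k=0  a_k=16  p_k/q_k = 16/1
k=1  a_k=1  p_k/q_k = 17/1
…
k=3  a_k=2  p_k/q_k = 117/7
k=4  a_k=1  p_k/q_k = 167/10
k=5  a_k=2  p_k/q_k = 451/27
k=6  a_k=2  p_k/q_k = 1069/64
k=7  a_k=1  p_k/q_k = 1520/91
fundamental: x₁=1520, y₁=91  (since 2310400 − 279·8281 = 1)
(1520+91√279)^2 = 4620799 + 276640√279
(1520+91√279)^3 = 14047227440 + 840985509√279
(1520+91√279)^4 = 42703566796801 + 2556595670720√279
(1520+91√279)^5 = 129818829015047600 + 7772049998003291√279

1520 91
4620799 276640
14047227440 840985509
42703566796801 2556595670720
129818829015047600 7772049998003291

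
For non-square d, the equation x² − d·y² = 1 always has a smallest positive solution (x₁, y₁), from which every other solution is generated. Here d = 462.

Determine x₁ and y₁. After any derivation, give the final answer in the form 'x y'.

43 2

[21; 2,42] for √462; ℓ=2 ⇒ convergent index 1
a_0=21:  p_0=21·1+0=21,  q_0=21·0+1=1
a_1=2:  p_1=2·21+1=43,  q_1=2·1+0=2
fundamental: x₁=43, y₁=2  (since 1849 − 462·4 = 1)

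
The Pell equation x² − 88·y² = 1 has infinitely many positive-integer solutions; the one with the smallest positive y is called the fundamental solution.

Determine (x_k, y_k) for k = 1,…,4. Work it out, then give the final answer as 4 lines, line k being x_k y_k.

197 21
77617 8274
30580901 3259935
12048797377 1284406116

d=88: √d = [9; 2,1,1,1,2,18] (ℓ=6, even), read p_5/q_5
step 0: (9, 1)  from 9·(1,0) + (0,1)
step 1: (19, 2)  from 2·(9,1) + (1,0)
step 2: (28, 3)  from 1·(19,2) + (9,1)
step 3: (47, 5)  from 1·(28,3) + (19,2)
step 4: (75, 8)  from 1·(47,5) + (28,3)
step 5: (197, 21)  from 2·(75,8) + (47,5)
(x₁, y₁) = (197, 21);  197² − 88·21² = 1 ✓
n=2: (197,21)∘(197,21) = (197·197+88·21·21, 197·21+21·197) = (77617,8274)
n=3: (77617,8274)∘(197,21) = (197·77617+88·21·8274, 197·8274+21·77617) = (30580901,3259935)
n=4: (30580901,3259935)∘(197,21) = (197·30580901+88·21·3259935, 197·3259935+21·30580901) = (12048797377,1284406116)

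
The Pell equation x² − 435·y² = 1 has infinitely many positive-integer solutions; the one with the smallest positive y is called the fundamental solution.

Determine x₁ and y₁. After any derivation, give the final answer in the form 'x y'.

146 7

√435 → a₀=20, period (1,5,1,40); ℓ=4 even so k=3
i=0: a=20 ⇒ p=20, q=1
i=1: a=1 ⇒ p=21, q=1
i=2: a=5 ⇒ p=125, q=6
i=3: a=1 ⇒ p=146, q=7
→ (146, 7).  Check: 146²=21316, 435·7²=21315, difference 1.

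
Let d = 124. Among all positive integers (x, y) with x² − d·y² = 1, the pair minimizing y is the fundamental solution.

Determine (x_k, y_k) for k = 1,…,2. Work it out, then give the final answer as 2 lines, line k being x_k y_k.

d=124: √d = [11; 7,2,1,1,1,…,2,7,22] (ℓ=16, even), read p_15/q_15
i=0: a=11 ⇒ p=11, q=1
i=1: a=7 ⇒ p=78, q=7
i=2: a=2 ⇒ p=167, q=15
i=3: a=1 ⇒ p=245, q=22
…
i=5: a=1 ⇒ p=657, q=59
i=6: a=3 ⇒ p=2383, q=214
…
i=8: a=4 ⇒ p=14543, q=1306
i=9: a=1 ⇒ p=17583, q=1579
…
i=11: a=1 ⇒ p=84875, q=7622
i=12: a=1 ⇒ p=152167, q=13665
i=13: a=1 ⇒ p=237042, q=21287
i=14: a=2 ⇒ p=626251, q=56239
i=15: a=7 ⇒ p=4620799, q=414960
(x₁, y₁) = (4620799, 414960);  4620799² − 124·414960² = 1 ✓
k=2:  x_2 = 4620799·4620799+124·414960·414960 = 42703566796801,  y_2 = 4620799·414960+414960·4620799 = 3834893506080

4620799 414960
42703566796801 3834893506080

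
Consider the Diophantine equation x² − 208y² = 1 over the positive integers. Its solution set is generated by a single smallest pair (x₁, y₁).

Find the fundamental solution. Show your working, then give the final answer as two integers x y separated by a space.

√208 → a₀=14, period (2,2,1,2,2,28); ℓ=6 even so k=5
a_0=14:  p_0=14·1+0=14,  q_0=14·0+1=1
a_1=2:  p_1=2·14+1=29,  q_1=2·1+0=2
a_2=2:  p_2=2·29+14=72,  q_2=2·2+1=5
a_3=1:  p_3=1·72+29=101,  q_3=1·5+2=7
a_4=2:  p_4=2·101+72=274,  q_4=2·7+5=19
a_5=2:  p_5=2·274+101=649,  q_5=2·19+7=45
fundamental: x₁=649, y₁=45  (since 421201 − 208·2025 = 1)

649 45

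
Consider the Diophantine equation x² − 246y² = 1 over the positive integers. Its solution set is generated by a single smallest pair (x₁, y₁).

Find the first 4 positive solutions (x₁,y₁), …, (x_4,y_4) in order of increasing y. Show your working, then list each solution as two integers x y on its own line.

88805 5662
15772656049 1005627820
2801381440774085 178609557104538
497553357680112580801 31722843436331366360

d=246: √d = [15; 1,2,5,1,14,1,5,2,1,30] (ℓ=10, even), read p_9/q_9
i=0: a=15 ⇒ p=15, q=1
i=1: a=1 ⇒ p=16, q=1
i=2: a=2 ⇒ p=47, q=3
i=3: a=5 ⇒ p=251, q=16
i=4: a=1 ⇒ p=298, q=19
i=5: a=14 ⇒ p=4423, q=282
i=6: a=1 ⇒ p=4721, q=301
…
i=8: a=2 ⇒ p=60777, q=3875
i=9: a=1 ⇒ p=88805, q=5662
→ (88805, 5662).  Check: 88805²=7886328025, 246·5662²=7886328024, difference 1.
(88805+5662√246)^2 = 15772656049 + 1005627820√246
(88805+5662√246)^3 = 2801381440774085 + 178609557104538√246
(88805+5662√246)^4 = 497553357680112580801 + 31722843436331366360√246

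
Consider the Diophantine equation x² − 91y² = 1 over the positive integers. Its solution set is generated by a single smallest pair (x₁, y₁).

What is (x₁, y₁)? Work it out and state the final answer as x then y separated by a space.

[9; 1,1,5,1,5,1,1,18] for √91; ℓ=8 ⇒ convergent index 7
i=0: a=9 ⇒ p=9, q=1
…
i=4: a=1 ⇒ p=124, q=13
i=5: a=5 ⇒ p=725, q=76
i=6: a=1 ⇒ p=849, q=89
i=7: a=1 ⇒ p=1574, q=165
fundamental: x₁=1574, y₁=165  (since 2477476 − 91·27225 = 1)

1574 165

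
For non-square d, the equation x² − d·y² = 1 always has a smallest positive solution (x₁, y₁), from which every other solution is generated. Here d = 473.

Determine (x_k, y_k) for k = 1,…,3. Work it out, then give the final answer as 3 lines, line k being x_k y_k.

d=473: √d = [21; 1,2,1,42] (ℓ=4, even), read p_3/q_3
a_0=21:  p_0=21·1+0=21,  q_0=21·0+1=1
a_1=1:  p_1=1·21+1=22,  q_1=1·1+0=1
a_2=2:  p_2=2·22+21=65,  q_2=2·1+1=3
a_3=1:  p_3=1·65+22=87,  q_3=1·3+1=4
fundamental: x₁=87, y₁=4  (since 7569 − 473·16 = 1)
(87+4√473)^2 = 15137 + 696√473
(87+4√473)^3 = 2633751 + 121100√473

87 4
15137 696
2633751 121100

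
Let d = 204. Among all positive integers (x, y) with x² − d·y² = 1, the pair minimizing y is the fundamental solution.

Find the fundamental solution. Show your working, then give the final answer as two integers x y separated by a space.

4999 350

d=204: √d = [14; 3,1,1,6,1,1,3,28] (ℓ=8, even), read p_7/q_7
k=0  a_k=14  p_k/q_k = 14/1
…
k=6  a_k=1  p_k/q_k = 1414/99
k=7  a_k=3  p_k/q_k = 4999/350
(x₁, y₁) = (4999, 350);  4999² − 204·350² = 1 ✓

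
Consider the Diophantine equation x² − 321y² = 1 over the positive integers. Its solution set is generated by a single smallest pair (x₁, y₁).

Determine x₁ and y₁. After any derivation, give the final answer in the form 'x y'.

215 12

d=321: √d = [17; 1,10,1,34] (ℓ=4, even), read p_3/q_3
k=0  a_k=17  p_k/q_k = 17/1
…
k=2  a_k=10  p_k/q_k = 197/11
k=3  a_k=1  p_k/q_k = 215/12
→ (215, 12).  Check: 215²=46225, 321·12²=46224, difference 1.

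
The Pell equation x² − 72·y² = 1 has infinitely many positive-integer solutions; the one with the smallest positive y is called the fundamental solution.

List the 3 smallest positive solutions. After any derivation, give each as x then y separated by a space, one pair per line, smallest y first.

17 2
577 68
19601 2310

√72 = [8; 2,16, …], period ℓ=2 (even) → k=1
i=0: a=8 ⇒ p=8, q=1
i=1: a=2 ⇒ p=17, q=2
fundamental: x₁=17, y₁=2  (since 289 − 72·4 = 1)
n=2: (17,2)∘(17,2) = (17·17+72·2·2, 17·2+2·17) = (577,68)
n=3: (577,68)∘(17,2) = (17·577+72·2·68, 17·68+2·577) = (19601,2310)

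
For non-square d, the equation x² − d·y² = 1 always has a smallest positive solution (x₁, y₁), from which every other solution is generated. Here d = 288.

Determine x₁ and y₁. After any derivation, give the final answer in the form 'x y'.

[16; 1,32] for √288; ℓ=2 ⇒ convergent index 1
step 0: (16, 1)  from 16·(1,0) + (0,1)
step 1: (17, 1)  from 1·(16,1) + (1,0)
(x₁, y₁) = (17, 1);  17² − 288·1² = 1 ✓

17 1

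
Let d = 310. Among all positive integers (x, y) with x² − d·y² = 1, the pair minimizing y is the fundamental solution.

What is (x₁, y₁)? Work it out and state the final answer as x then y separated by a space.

848719 48204

√310 → a₀=17, period (1,1,1,1,5,…,1,1,34); ℓ=16 even so k=15
k=0  a_k=17  p_k/q_k = 17/1
…
k=4  a_k=1  p_k/q_k = 88/5
k=5  a_k=5  p_k/q_k = 493/28
k=6  a_k=3  p_k/q_k = 1567/89
k=7  a_k=1  p_k/q_k = 2060/117
k=8  a_k=2  p_k/q_k = 5687/323
…
k=10  a_k=3  p_k/q_k = 28928/1643
k=11  a_k=5  p_k/q_k = 152387/8655
k=12  a_k=1  p_k/q_k = 181315/10298
k=13  a_k=1  p_k/q_k = 333702/18953
k=14  a_k=1  p_k/q_k = 515017/29251
k=15  a_k=1  p_k/q_k = 848719/48204
(x₁, y₁) = (848719, 48204);  848719² − 310·48204² = 1 ✓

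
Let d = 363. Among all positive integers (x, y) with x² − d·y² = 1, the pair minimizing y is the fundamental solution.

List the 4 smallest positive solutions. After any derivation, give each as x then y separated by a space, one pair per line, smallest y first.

d=363: √d = [19; 19,38] (ℓ=2, even), read p_1/q_1
k=0  a_k=19  p_k/q_k = 19/1
k=1  a_k=19  p_k/q_k = 362/19
(x₁, y₁) = (362, 19);  362² − 363·19² = 1 ✓
(x_2, y_2) = (362·362 + 363·19·19, 362·19 + 19·362) = (262087, 13756)
(x_3, y_3) = (362·262087 + 363·19·13756, 362·13756 + 19·262087) = (189750626, 9959325)
(x_4, y_4) = (362·189750626 + 363·19·9959325, 362·9959325 + 19·189750626) = (137379191137, 7210537544)

362 19
262087 13756
189750626 9959325
137379191137 7210537544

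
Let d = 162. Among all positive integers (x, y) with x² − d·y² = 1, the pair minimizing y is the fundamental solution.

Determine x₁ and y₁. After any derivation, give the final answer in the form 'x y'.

19601 1540

√162 = [12; 1,2,1,2,12,2,1,2,1,24, …], period ℓ=10 (even) → k=9
step 0: (12, 1)  from 12·(1,0) + (0,1)
step 1: (13, 1)  from 1·(12,1) + (1,0)
step 2: (38, 3)  from 2·(13,1) + (12,1)
step 3: (51, 4)  from 1·(38,3) + (13,1)
step 4: (140, 11)  from 2·(51,4) + (38,3)
step 5: (1731, 136)  from 12·(140,11) + (51,4)
…
step 7: (5333, 419)  from 1·(3602,283) + (1731,136)
step 8: (14268, 1121)  from 2·(5333,419) + (3602,283)
step 9: (19601, 1540)  from 1·(14268,1121) + (5333,419)
fundamental: x₁=19601, y₁=1540  (since 384199201 − 162·2371600 = 1)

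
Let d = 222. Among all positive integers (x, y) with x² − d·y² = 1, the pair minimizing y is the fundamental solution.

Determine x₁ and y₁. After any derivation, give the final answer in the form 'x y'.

√222 = [14; 1,8,1,28, …], period ℓ=4 (even) → k=3
step 0: (14, 1)  from 14·(1,0) + (0,1)
step 1: (15, 1)  from 1·(14,1) + (1,0)
step 2: (134, 9)  from 8·(15,1) + (14,1)
step 3: (149, 10)  from 1·(134,9) + (15,1)
(x₁, y₁) = (149, 10);  149² − 222·10² = 1 ✓

149 10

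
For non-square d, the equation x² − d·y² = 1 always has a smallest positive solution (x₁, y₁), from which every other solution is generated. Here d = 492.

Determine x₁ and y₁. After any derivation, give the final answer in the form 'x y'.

d=492: √d = [22; 5,1,1,10,1,1,5,44] (ℓ=8, even), read p_7/q_7
i=0: a=22 ⇒ p=22, q=1
i=1: a=5 ⇒ p=111, q=5
i=2: a=1 ⇒ p=133, q=6
i=3: a=1 ⇒ p=244, q=11
i=4: a=10 ⇒ p=2573, q=116
i=5: a=1 ⇒ p=2817, q=127
i=6: a=1 ⇒ p=5390, q=243
i=7: a=5 ⇒ p=29767, q=1342
(x₁, y₁) = (29767, 1342);  29767² − 492·1342² = 1 ✓

29767 1342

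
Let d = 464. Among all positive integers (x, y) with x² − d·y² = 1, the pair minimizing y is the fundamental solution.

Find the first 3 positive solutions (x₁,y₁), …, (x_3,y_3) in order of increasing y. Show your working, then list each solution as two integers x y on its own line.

9801 455
192119201 8918910
3765920568201 174828473365

√464 = [21; 1,1,5,1,1,1,5,1,1,42, …], period ℓ=10 (even) → k=9
i=0: a=21 ⇒ p=21, q=1
i=1: a=1 ⇒ p=22, q=1
…
i=4: a=1 ⇒ p=280, q=13
…
i=6: a=1 ⇒ p=797, q=37
…
i=8: a=1 ⇒ p=5299, q=246
i=9: a=1 ⇒ p=9801, q=455
fundamental: x₁=9801, y₁=455  (since 96059601 − 464·207025 = 1)
n=2: (9801,455)∘(9801,455) = (9801·9801+464·455·455, 9801·455+455·9801) = (192119201,8918910)
n=3: (192119201,8918910)∘(9801,455) = (9801·192119201+464·455·8918910, 9801·8918910+455·192119201) = (3765920568201,174828473365)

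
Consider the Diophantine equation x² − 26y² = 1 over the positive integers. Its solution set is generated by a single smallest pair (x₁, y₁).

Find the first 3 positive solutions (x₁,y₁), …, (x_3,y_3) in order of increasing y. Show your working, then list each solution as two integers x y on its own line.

51 10
5201 1020
530451 104030

[5; 10] for √26; ℓ=1 ⇒ convergent index 1
a_0=5:  p_0=5·1+0=5,  q_0=5·0+1=1
a_1=10:  p_1=10·5+1=51,  q_1=10·1+0=10
→ (51, 10).  Check: 51²=2601, 26·10²=2600, difference 1.
k=2:  x_2 = 51·51+26·10·10 = 5201,  y_2 = 51·10+10·51 = 1020
k=3:  x_3 = 51·5201+26·10·1020 = 530451,  y_3 = 51·1020+10·5201 = 104030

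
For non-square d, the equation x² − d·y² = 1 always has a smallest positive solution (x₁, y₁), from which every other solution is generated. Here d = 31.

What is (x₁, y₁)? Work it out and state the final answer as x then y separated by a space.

[5; 1,1,3,5,3,1,1,10] for √31; ℓ=8 ⇒ convergent index 7
k=0  a_k=5  p_k/q_k = 5/1
…
k=3  a_k=3  p_k/q_k = 39/7
…
k=6  a_k=1  p_k/q_k = 863/155
k=7  a_k=1  p_k/q_k = 1520/273
fundamental: x₁=1520, y₁=273  (since 2310400 − 31·74529 = 1)

1520 273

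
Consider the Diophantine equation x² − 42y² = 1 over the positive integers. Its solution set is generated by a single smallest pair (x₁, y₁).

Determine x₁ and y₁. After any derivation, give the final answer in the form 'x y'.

13 2

d=42: √d = [6; 2,12] (ℓ=2, even), read p_1/q_1
k=0  a_k=6  p_k/q_k = 6/1
k=1  a_k=2  p_k/q_k = 13/2
fundamental: x₁=13, y₁=2  (since 169 − 42·4 = 1)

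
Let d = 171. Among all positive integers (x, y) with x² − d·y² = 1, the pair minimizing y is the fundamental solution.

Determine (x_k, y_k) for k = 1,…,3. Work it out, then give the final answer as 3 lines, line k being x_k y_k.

d=171: √d = [13; 13,26] (ℓ=2, even), read p_1/q_1
i=0: a=13 ⇒ p=13, q=1
i=1: a=13 ⇒ p=170, q=13
fundamental: x₁=170, y₁=13  (since 28900 − 171·169 = 1)
(170+13√171)^2 = 57799 + 4420√171
(170+13√171)^3 = 19651490 + 1502787√171

170 13
57799 4420
19651490 1502787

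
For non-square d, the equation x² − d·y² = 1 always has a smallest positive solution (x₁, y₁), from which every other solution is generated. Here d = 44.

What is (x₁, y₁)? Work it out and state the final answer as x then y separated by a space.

199 30

√44 → a₀=6, period (1,1,1,2,1,1,1,12); ℓ=8 even so k=7
step 0: (6, 1)  from 6·(1,0) + (0,1)
…
step 2: (13, 2)  from 1·(7,1) + (6,1)
step 3: (20, 3)  from 1·(13,2) + (7,1)
step 4: (53, 8)  from 2·(20,3) + (13,2)
…
step 6: (126, 19)  from 1·(73,11) + (53,8)
step 7: (199, 30)  from 1·(126,19) + (73,11)
fundamental: x₁=199, y₁=30  (since 39601 − 44·900 = 1)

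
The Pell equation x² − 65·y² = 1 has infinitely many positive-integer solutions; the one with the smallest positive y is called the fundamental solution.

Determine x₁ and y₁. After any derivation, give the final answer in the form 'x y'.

√65 = [8; 16, …], period ℓ=1 (odd) → k=1
a_0=8:  p_0=8·1+0=8,  q_0=8·0+1=1
a_1=16:  p_1=16·8+1=129,  q_1=16·1+0=16
(x₁, y₁) = (129, 16);  129² − 65·16² = 1 ✓

129 16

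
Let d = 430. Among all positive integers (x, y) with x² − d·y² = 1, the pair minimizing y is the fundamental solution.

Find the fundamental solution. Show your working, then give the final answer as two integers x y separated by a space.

2862251 138030

d=430: √d = [20; 1,2,1,3,1,…,2,1,40] (ℓ=14, even), read p_13/q_13
i=0: a=20 ⇒ p=20, q=1
…
i=4: a=3 ⇒ p=311, q=15
…
i=10: a=3 ⇒ p=599138, q=28893
…
i=12: a=2 ⇒ p=2107880, q=101651
i=13: a=1 ⇒ p=2862251, q=138030
→ (2862251, 138030).  Check: 2862251²=8192480787001, 430·138030²=8192480787000, difference 1.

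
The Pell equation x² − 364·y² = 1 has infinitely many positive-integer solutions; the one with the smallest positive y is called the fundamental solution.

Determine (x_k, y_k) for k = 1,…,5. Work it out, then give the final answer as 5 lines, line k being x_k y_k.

[19; 12,1,2,3,1,8,1,3,2,1,12,38] for √364; ℓ=12 ⇒ convergent index 11
step 0: (19, 1)  from 19·(1,0) + (0,1)
…
step 2: (248, 13)  from 1·(229,12) + (19,1)
…
step 4: (2423, 127)  from 3·(725,38) + (248,13)
…
step 9: (270499, 14178)  from 2·(119872,6283) + (30755,1612)
step 10: (390371, 20461)  from 1·(270499,14178) + (119872,6283)
step 11: (4954951, 259710)  from 12·(390371,20461) + (270499,14178)
fundamental: x₁=4954951, y₁=259710  (since 24551539412401 − 364·67449284100 = 1)
n=2: (4954951,259710)∘(4954951,259710) = (4954951·4954951+364·259710·259710, 4954951·259710+259710·4954951) = (49103078824801,2573700648420)
n=3: (49103078824801,2573700648420)∘(4954951,259710) = (4954951·49103078824801+364·259710·2573700648420, 4954951·2573700648420+259710·49103078824801) = (486606699052048124551,25505121203178395130)
n=4: (486606699052048124551,25505121203178395130)∘(4954951,259710) = (4954951·486606699052048124551+364·259710·25505121203178395130, 4954951·25505121203178395130+259710·486606699052048124551) = (4822224700149240710505379201,252753251621617410554928840)
n=5: (4822224700149240710505379201,252753251621617410554928840)∘(4954951,259710) = (4954951·4822224700149240710505379201+364·259710·252753251621617410554928840, 4954951·252753251621617410554928840+259710·4822224700149240710505379201) = (47787774200457874208819626306623751,2504759953751544114971907242978550)

4954951 259710
49103078824801 2573700648420
486606699052048124551 25505121203178395130
4822224700149240710505379201 252753251621617410554928840
47787774200457874208819626306623751 2504759953751544114971907242978550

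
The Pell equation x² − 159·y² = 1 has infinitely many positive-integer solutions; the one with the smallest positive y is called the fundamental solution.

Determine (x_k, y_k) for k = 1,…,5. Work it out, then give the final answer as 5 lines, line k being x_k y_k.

1324 105
3505951 278040
9283756924 736249815
24583384828801 1949589232080
65096793742908124 5162511550298025

√159 → a₀=12, period (1,1,1,1,3,1,1,1,1,24); ℓ=10 even so k=9
step 0: (12, 1)  from 12·(1,0) + (0,1)
…
step 7: (517, 41)  from 1·(290,23) + (227,18)
step 8: (807, 64)  from 1·(517,41) + (290,23)
step 9: (1324, 105)  from 1·(807,64) + (517,41)
(x₁, y₁) = (1324, 105);  1324² − 159·105² = 1 ✓
(1324+105√159)^2 = 3505951 + 278040√159
(1324+105√159)^3 = 9283756924 + 736249815√159
(1324+105√159)^4 = 24583384828801 + 1949589232080√159
(1324+105√159)^5 = 65096793742908124 + 5162511550298025√159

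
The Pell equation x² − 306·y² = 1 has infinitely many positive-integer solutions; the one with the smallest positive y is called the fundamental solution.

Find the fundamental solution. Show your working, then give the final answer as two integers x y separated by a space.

d=306: √d = [17; 2,34] (ℓ=2, even), read p_1/q_1
i=0: a=17 ⇒ p=17, q=1
i=1: a=2 ⇒ p=35, q=2
(x₁, y₁) = (35, 2);  35² − 306·2² = 1 ✓

35 2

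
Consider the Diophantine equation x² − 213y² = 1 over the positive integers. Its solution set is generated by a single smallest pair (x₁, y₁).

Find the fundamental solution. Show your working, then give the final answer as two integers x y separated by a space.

[14; 1,1,2,6,1,8,1,6,2,1,1,28] for √213; ℓ=12 ⇒ convergent index 11
i=0: a=14 ⇒ p=14, q=1
…
i=5: a=1 ⇒ p=540, q=37
i=6: a=8 ⇒ p=4787, q=328
…
i=9: a=2 ⇒ p=78825, q=5401
i=10: a=1 ⇒ p=115574, q=7919
i=11: a=1 ⇒ p=194399, q=13320
fundamental: x₁=194399, y₁=13320  (since 37790971201 − 213·177422400 = 1)

194399 13320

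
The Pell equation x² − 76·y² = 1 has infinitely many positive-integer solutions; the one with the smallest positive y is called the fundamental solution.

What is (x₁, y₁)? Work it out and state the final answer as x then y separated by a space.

57799 6630

√76 → a₀=8, period (1,2,1,1,5,4,5,1,1,2,1,16); ℓ=12 even so k=11
i=0: a=8 ⇒ p=8, q=1
…
i=2: a=2 ⇒ p=26, q=3
…
i=4: a=1 ⇒ p=61, q=7
i=5: a=5 ⇒ p=340, q=39
…
i=10: a=2 ⇒ p=41488, q=4759
i=11: a=1 ⇒ p=57799, q=6630
fundamental: x₁=57799, y₁=6630  (since 3340724401 − 76·43956900 = 1)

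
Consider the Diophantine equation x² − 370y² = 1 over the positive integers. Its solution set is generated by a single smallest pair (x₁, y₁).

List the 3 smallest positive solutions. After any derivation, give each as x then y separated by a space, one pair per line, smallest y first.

213859 11118
91471343761 4755368724
39123940210553539 2033956799880714

[19; 4,4,38] for √370; ℓ=3 ⇒ convergent index 5
step 0: (19, 1)  from 19·(1,0) + (0,1)
step 1: (77, 4)  from 4·(19,1) + (1,0)
step 2: (327, 17)  from 4·(77,4) + (19,1)
step 3: (12503, 650)  from 38·(327,17) + (77,4)
step 4: (50339, 2617)  from 4·(12503,650) + (327,17)
step 5: (213859, 11118)  from 4·(50339,2617) + (12503,650)
→ (213859, 11118).  Check: 213859²=45735671881, 370·11118²=45735671880, difference 1.
(213859+11118√370)^2 = 91471343761 + 4755368724√370
(213859+11118√370)^3 = 39123940210553539 + 2033956799880714√370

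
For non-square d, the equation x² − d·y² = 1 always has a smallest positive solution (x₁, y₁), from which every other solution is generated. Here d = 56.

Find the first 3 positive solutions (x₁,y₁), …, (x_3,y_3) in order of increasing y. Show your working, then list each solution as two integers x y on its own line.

√56 → a₀=7, period (2,14); ℓ=2 even so k=1
step 0: (7, 1)  from 7·(1,0) + (0,1)
step 1: (15, 2)  from 2·(7,1) + (1,0)
(x₁, y₁) = (15, 2);  15² − 56·2² = 1 ✓
n=2: (15,2)∘(15,2) = (15·15+56·2·2, 15·2+2·15) = (449,60)
n=3: (449,60)∘(15,2) = (15·449+56·2·60, 15·60+2·449) = (13455,1798)

15 2
449 60
13455 1798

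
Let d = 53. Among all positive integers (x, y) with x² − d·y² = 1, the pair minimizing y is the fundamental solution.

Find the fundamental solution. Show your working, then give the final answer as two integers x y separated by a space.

66249 9100

[7; 3,1,1,3,14] for √53; ℓ=5 ⇒ convergent index 9
a_0=7:  p_0=7·1+0=7,  q_0=7·0+1=1
a_1=3:  p_1=3·7+1=22,  q_1=3·1+0=3
a_2=1:  p_2=1·22+7=29,  q_2=1·3+1=4
…
a_4=3:  p_4=3·51+29=182,  q_4=3·7+4=25
a_5=14:  p_5=14·182+51=2599,  q_5=14·25+7=357
a_6=3:  p_6=3·2599+182=7979,  q_6=3·357+25=1096
a_7=1:  p_7=1·7979+2599=10578,  q_7=1·1096+357=1453
a_8=1:  p_8=1·10578+7979=18557,  q_8=1·1453+1096=2549
a_9=3:  p_9=3·18557+10578=66249,  q_9=3·2549+1453=9100
→ (66249, 9100).  Check: 66249²=4388930001, 53·9100²=4388930000, difference 1.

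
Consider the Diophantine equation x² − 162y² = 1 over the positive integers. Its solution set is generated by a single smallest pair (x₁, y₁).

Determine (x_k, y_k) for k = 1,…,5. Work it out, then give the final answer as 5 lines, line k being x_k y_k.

19601 1540
768398401 60371080
30122754096401 2366667076620
1180872205318713601 92778082677286160
46292552162781456490001 3637086394748304967700

[12; 1,2,1,2,12,2,1,2,1,24] for √162; ℓ=10 ⇒ convergent index 9
k=0  a_k=12  p_k/q_k = 12/1
…
k=8  a_k=2  p_k/q_k = 14268/1121
k=9  a_k=1  p_k/q_k = 19601/1540
fundamental: x₁=19601, y₁=1540  (since 384199201 − 162·2371600 = 1)
k=2:  x_2 = 19601·19601+162·1540·1540 = 768398401,  y_2 = 19601·1540+1540·19601 = 60371080
k=3:  x_3 = 19601·768398401+162·1540·60371080 = 30122754096401,  y_3 = 19601·60371080+1540·768398401 = 2366667076620
k=4:  x_4 = 19601·30122754096401+162·1540·2366667076620 = 1180872205318713601,  y_4 = 19601·2366667076620+1540·30122754096401 = 92778082677286160
k=5:  x_5 = 19601·1180872205318713601+162·1540·92778082677286160 = 46292552162781456490001,  y_5 = 19601·92778082677286160+1540·1180872205318713601 = 3637086394748304967700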